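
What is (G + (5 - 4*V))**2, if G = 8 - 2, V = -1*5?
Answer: 961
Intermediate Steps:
V = -5
G = 6
(G + (5 - 4*V))**2 = (6 + (5 - 4*(-5)))**2 = (6 + (5 + 20))**2 = (6 + 25)**2 = 31**2 = 961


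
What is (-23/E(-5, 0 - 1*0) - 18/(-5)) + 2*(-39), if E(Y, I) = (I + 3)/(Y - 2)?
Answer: -311/15 ≈ -20.733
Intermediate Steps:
E(Y, I) = (3 + I)/(-2 + Y)
(-23/E(-5, 0 - 1*0) - 18/(-5)) + 2*(-39) = (-23*(-2 - 5)/(3 + (0 - 1*0)) - 18/(-5)) + 2*(-39) = (-23*(-7/(3 + (0 + 0))) - 18*(-⅕)) - 78 = (-23*(-7/(3 + 0)) + 18/5) - 78 = (-23/((-⅐*3)) + 18/5) - 78 = (-23/(-3/7) + 18/5) - 78 = (-23*(-7/3) + 18/5) - 78 = (161/3 + 18/5) - 78 = 859/15 - 78 = -311/15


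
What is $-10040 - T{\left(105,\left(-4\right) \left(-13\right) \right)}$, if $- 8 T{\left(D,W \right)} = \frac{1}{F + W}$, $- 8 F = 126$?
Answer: $- \frac{2911599}{290} \approx -10040.0$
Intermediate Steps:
$F = - \frac{63}{4}$ ($F = \left(- \frac{1}{8}\right) 126 = - \frac{63}{4} \approx -15.75$)
$T{\left(D,W \right)} = - \frac{1}{8 \left(- \frac{63}{4} + W\right)}$
$-10040 - T{\left(105,\left(-4\right) \left(-13\right) \right)} = -10040 - - \frac{1}{-126 + 8 \left(\left(-4\right) \left(-13\right)\right)} = -10040 - - \frac{1}{-126 + 8 \cdot 52} = -10040 - - \frac{1}{-126 + 416} = -10040 - - \frac{1}{290} = -10040 + \frac{1}{290} = - \frac{2911599}{290}$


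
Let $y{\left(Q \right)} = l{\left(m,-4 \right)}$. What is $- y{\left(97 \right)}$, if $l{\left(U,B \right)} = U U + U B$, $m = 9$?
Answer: $-45$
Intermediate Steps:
$l{\left(U,B \right)} = U^{2} + B U$
$y{\left(Q \right)} = 45$ ($y{\left(Q \right)} = 9 \left(-4 + 9\right) = 9 \cdot 5 = 45$)
$- y{\left(97 \right)} = \left(-1\right) 45 = -45$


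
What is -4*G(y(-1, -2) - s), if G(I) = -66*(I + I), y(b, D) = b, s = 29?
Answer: -15840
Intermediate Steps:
G(I) = -132*I
-4*G(y(-1, -2) - s) = -(-528)*(-1 - 1*29) = -(-528)*(-1 - 29) = -(-528)*(-30) = -4*3960 = -15840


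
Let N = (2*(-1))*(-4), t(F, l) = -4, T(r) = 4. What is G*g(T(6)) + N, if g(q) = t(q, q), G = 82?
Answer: -320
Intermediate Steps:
g(q) = -4
N = 8 (N = -2*(-4) = 8)
G*g(T(6)) + N = 82*(-4) + 8 = -328 + 8 = -320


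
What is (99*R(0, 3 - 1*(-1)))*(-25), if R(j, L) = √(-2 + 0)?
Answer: -2475*I*√2 ≈ -3500.2*I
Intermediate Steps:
R(j, L) = I*√2 (R(j, L) = √(-2) = I*√2)
(99*R(0, 3 - 1*(-1)))*(-25) = (99*(I*√2))*(-25) = (99*I*√2)*(-25) = -2475*I*√2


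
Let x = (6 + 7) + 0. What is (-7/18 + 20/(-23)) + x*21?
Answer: 112501/414 ≈ 271.74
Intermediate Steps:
x = 13 (x = 13 + 0 = 13)
(-7/18 + 20/(-23)) + x*21 = (-7/18 + 20/(-23)) + 13*21 = (-7*1/18 + 20*(-1/23)) + 273 = (-7/18 - 20/23) + 273 = -521/414 + 273 = 112501/414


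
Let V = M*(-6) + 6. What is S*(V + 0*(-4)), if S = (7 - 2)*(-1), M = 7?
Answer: 180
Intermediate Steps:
S = -5 (S = 5*(-1) = -5)
V = -36 (V = 7*(-6) + 6 = -42 + 6 = -36)
S*(V + 0*(-4)) = -5*(-36 + 0*(-4)) = -5*(-36 + 0) = -5*(-36) = 180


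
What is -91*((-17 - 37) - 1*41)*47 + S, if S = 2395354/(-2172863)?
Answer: 882864434491/2172863 ≈ 4.0631e+5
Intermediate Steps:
S = -2395354/2172863 (S = 2395354*(-1/2172863) = -2395354/2172863 ≈ -1.1024)
-91*((-17 - 37) - 1*41)*47 + S = -91*((-17 - 37) - 1*41)*47 - 2395354/2172863 = -91*(-54 - 41)*47 - 2395354/2172863 = -91*(-95)*47 - 2395354/2172863 = 8645*47 - 2395354/2172863 = 406315 - 2395354/2172863 = 882864434491/2172863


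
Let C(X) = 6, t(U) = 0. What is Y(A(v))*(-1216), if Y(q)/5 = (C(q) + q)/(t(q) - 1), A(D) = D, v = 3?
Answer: 54720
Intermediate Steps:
Y(q) = -30 - 5*q (Y(q) = 5*((6 + q)/(0 - 1)) = 5*((6 + q)/(-1)) = 5*((6 + q)*(-1)) = 5*(-6 - q) = -30 - 5*q)
Y(A(v))*(-1216) = (-30 - 5*3)*(-1216) = (-30 - 15)*(-1216) = -45*(-1216) = 54720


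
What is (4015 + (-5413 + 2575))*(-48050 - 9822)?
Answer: -68115344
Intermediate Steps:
(4015 + (-5413 + 2575))*(-48050 - 9822) = (4015 - 2838)*(-57872) = 1177*(-57872) = -68115344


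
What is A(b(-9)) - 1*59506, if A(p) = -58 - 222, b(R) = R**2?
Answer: -59786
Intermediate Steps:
A(p) = -280
A(b(-9)) - 1*59506 = -280 - 1*59506 = -280 - 59506 = -59786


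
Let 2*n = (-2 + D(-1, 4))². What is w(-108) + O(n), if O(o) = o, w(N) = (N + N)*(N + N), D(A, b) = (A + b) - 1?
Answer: 46656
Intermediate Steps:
D(A, b) = -1 + A + b
w(N) = 4*N² (w(N) = (2*N)*(2*N) = 4*N²)
n = 0 (n = (-2 + (-1 - 1 + 4))²/2 = (-2 + 2)²/2 = (½)*0² = (½)*0 = 0)
w(-108) + O(n) = 4*(-108)² + 0 = 4*11664 + 0 = 46656 + 0 = 46656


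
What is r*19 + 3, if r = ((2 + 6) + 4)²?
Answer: 2739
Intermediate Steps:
r = 144 (r = (8 + 4)² = 12² = 144)
r*19 + 3 = 144*19 + 3 = 2736 + 3 = 2739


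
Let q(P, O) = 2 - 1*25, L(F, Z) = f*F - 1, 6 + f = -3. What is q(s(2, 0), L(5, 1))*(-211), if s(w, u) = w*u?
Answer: 4853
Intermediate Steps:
s(w, u) = u*w
f = -9 (f = -6 - 3 = -9)
L(F, Z) = -1 - 9*F (L(F, Z) = -9*F - 1 = -1 - 9*F)
q(P, O) = -23 (q(P, O) = 2 - 25 = -23)
q(s(2, 0), L(5, 1))*(-211) = -23*(-211) = 4853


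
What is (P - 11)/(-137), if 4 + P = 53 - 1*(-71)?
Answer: -109/137 ≈ -0.79562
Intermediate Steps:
P = 120 (P = -4 + (53 - 1*(-71)) = -4 + (53 + 71) = -4 + 124 = 120)
(P - 11)/(-137) = (120 - 11)/(-137) = -1/137*109 = -109/137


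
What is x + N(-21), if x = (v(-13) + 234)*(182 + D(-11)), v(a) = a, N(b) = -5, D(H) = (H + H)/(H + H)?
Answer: 40438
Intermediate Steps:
D(H) = 1 (D(H) = (2*H)/((2*H)) = (2*H)*(1/(2*H)) = 1)
x = 40443 (x = (-13 + 234)*(182 + 1) = 221*183 = 40443)
x + N(-21) = 40443 - 5 = 40438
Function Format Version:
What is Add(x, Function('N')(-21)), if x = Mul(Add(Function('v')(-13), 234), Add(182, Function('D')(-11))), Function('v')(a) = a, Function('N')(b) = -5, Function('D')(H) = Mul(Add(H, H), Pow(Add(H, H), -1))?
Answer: 40438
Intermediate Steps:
Function('D')(H) = 1 (Function('D')(H) = Mul(Mul(2, H), Pow(Mul(2, H), -1)) = Mul(Mul(2, H), Mul(Rational(1, 2), Pow(H, -1))) = 1)
x = 40443 (x = Mul(Add(-13, 234), Add(182, 1)) = Mul(221, 183) = 40443)
Add(x, Function('N')(-21)) = Add(40443, -5) = 40438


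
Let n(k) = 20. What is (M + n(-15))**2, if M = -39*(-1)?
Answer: 3481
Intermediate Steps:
M = 39
(M + n(-15))**2 = (39 + 20)**2 = 59**2 = 3481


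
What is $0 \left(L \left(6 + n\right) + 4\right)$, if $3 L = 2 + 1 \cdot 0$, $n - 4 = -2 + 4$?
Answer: $0$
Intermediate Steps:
$n = 6$ ($n = 4 + \left(-2 + 4\right) = 4 + 2 = 6$)
$L = \frac{2}{3}$ ($L = \frac{2 + 1 \cdot 0}{3} = \frac{2 + 0}{3} = \frac{1}{3} \cdot 2 = \frac{2}{3} \approx 0.66667$)
$0 \left(L \left(6 + n\right) + 4\right) = 0 \left(\frac{2 \left(6 + 6\right)}{3} + 4\right) = 0 \left(\frac{2}{3} \cdot 12 + 4\right) = 0 \left(8 + 4\right) = 0 \cdot 12 = 0$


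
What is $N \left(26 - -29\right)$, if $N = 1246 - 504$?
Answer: $40810$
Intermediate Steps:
$N = 742$ ($N = 1246 - 504 = 742$)
$N \left(26 - -29\right) = 742 \left(26 - -29\right) = 742 \left(26 + 29\right) = 742 \cdot 55 = 40810$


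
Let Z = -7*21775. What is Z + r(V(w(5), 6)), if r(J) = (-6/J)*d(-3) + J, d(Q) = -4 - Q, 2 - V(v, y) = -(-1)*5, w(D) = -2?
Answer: -152430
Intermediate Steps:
V(v, y) = -3 (V(v, y) = 2 - (-1)*(-1*5) = 2 - (-1)*(-5) = 2 - 1*5 = 2 - 5 = -3)
Z = -152425
r(J) = J + 6/J (r(J) = (-6/J)*(-4 - 1*(-3)) + J = (-6/J)*(-4 + 3) + J = -6/J*(-1) + J = 6/J + J = J + 6/J)
Z + r(V(w(5), 6)) = -152425 + (-3 + 6/(-3)) = -152425 + (-3 + 6*(-⅓)) = -152425 + (-3 - 2) = -152425 - 5 = -152430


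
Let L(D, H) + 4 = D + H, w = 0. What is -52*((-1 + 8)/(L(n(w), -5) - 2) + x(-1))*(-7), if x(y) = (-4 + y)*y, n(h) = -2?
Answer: 1624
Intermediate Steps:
x(y) = y*(-4 + y)
L(D, H) = -4 + D + H (L(D, H) = -4 + (D + H) = -4 + D + H)
-52*((-1 + 8)/(L(n(w), -5) - 2) + x(-1))*(-7) = -52*((-1 + 8)/((-4 - 2 - 5) - 2) - (-4 - 1))*(-7) = -52*(7/(-11 - 2) - 1*(-5))*(-7) = -52*(7/(-13) + 5)*(-7) = -52*(7*(-1/13) + 5)*(-7) = -52*(-7/13 + 5)*(-7) = -232*(-7) = -52*(-406/13) = 1624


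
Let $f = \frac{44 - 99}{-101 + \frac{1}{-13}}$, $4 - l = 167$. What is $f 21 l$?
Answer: $- \frac{815815}{438} \approx -1862.6$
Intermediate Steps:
$l = -163$ ($l = 4 - 167 = -163$)
$f = \frac{715}{1314}$ ($f = - \frac{55}{-101 - \frac{1}{13}} = - \frac{55}{- \frac{1314}{13}} = \left(-55\right) \left(- \frac{13}{1314}\right) = \frac{715}{1314} \approx 0.54414$)
$f 21 l = \frac{715}{1314} \cdot 21 \left(-163\right) = \frac{5005}{438} \left(-163\right) = - \frac{815815}{438}$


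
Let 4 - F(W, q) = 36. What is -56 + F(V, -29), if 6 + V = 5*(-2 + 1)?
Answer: -88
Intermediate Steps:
V = -11 (V = -6 + 5*(-2 + 1) = -6 + 5*(-1) = -6 - 5 = -11)
F(W, q) = -32 (F(W, q) = 4 - 1*36 = 4 - 36 = -32)
-56 + F(V, -29) = -56 - 32 = -88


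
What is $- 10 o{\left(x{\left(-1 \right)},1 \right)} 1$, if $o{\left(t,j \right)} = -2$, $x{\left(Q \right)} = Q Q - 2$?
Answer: $20$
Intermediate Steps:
$x{\left(Q \right)} = -2 + Q^{2}$ ($x{\left(Q \right)} = Q^{2} - 2 = -2 + Q^{2}$)
$- 10 o{\left(x{\left(-1 \right)},1 \right)} 1 = \left(-10\right) \left(-2\right) 1 = 20 \cdot 1 = 20$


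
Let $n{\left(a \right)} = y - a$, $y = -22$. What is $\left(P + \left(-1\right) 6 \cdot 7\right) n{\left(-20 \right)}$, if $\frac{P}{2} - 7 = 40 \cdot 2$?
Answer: $-264$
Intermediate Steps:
$P = 174$ ($P = 14 + 2 \cdot 40 \cdot 2 = 14 + 2 \cdot 80 = 14 + 160 = 174$)
$n{\left(a \right)} = -22 - a$
$\left(P + \left(-1\right) 6 \cdot 7\right) n{\left(-20 \right)} = \left(174 + \left(-1\right) 6 \cdot 7\right) \left(-22 - -20\right) = \left(174 - 42\right) \left(-22 + 20\right) = \left(174 - 42\right) \left(-2\right) = 132 \left(-2\right) = -264$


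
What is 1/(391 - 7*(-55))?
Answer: 1/776 ≈ 0.0012887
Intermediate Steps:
1/(391 - 7*(-55)) = 1/(391 + 385) = 1/776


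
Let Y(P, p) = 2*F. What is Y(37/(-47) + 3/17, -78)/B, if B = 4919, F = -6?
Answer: -12/4919 ≈ -0.0024395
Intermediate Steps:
Y(P, p) = -12 (Y(P, p) = 2*(-6) = -12)
Y(37/(-47) + 3/17, -78)/B = -12/4919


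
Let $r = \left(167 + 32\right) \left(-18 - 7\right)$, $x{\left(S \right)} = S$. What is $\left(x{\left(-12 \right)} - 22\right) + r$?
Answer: $-5009$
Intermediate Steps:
$r = -4975$ ($r = 199 \left(-25\right) = -4975$)
$\left(x{\left(-12 \right)} - 22\right) + r = \left(-12 - 22\right) - 4975 = -34 - 4975 = -5009$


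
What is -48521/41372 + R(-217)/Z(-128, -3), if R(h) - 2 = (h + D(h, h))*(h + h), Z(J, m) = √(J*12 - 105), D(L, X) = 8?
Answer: -48521/41372 - 30236*I*√1641/547 ≈ -1.1728 - 2239.2*I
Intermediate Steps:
Z(J, m) = √(-105 + 12*J) (Z(J, m) = √(12*J - 105) = √(-105 + 12*J))
R(h) = 2 + 2*h*(8 + h) (R(h) = 2 + (h + 8)*(h + h) = 2 + (8 + h)*(2*h) = 2 + 2*h*(8 + h))
-48521/41372 + R(-217)/Z(-128, -3) = -48521/41372 + (2 + 2*(-217)² + 16*(-217))/(√(-105 + 12*(-128))) = -48521*1/41372 + (2 + 2*47089 - 3472)/(√(-105 - 1536)) = -48521/41372 + (2 + 94178 - 3472)/(√(-1641)) = -48521/41372 + 90708/((I*√1641)) = -48521/41372 + 90708*(-I*√1641/1641) = -48521/41372 - 30236*I*√1641/547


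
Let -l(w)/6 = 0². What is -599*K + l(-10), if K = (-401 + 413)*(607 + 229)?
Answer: -6009168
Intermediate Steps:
l(w) = 0 (l(w) = -6*0² = -6*0 = 0)
K = 10032 (K = 12*836 = 10032)
-599*K + l(-10) = -599*10032 + 0 = -6009168 + 0 = -6009168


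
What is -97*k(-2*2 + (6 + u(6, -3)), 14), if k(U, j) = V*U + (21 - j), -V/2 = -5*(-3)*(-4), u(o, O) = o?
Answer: -93799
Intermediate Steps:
V = 120 (V = -2*(-5*(-3))*(-4) = -30*(-4) = -2*(-60) = 120)
k(U, j) = 21 - j + 120*U (k(U, j) = 120*U + (21 - j) = 21 - j + 120*U)
-97*k(-2*2 + (6 + u(6, -3)), 14) = -97*(21 - 1*14 + 120*(-2*2 + (6 + 6))) = -97*(21 - 14 + 120*(-4 + 12)) = -97*(21 - 14 + 120*8) = -97*(21 - 14 + 960) = -97*967 = -93799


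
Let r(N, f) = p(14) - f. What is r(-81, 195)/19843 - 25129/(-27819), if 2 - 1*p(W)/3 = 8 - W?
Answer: 493877698/552012417 ≈ 0.89469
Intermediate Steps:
p(W) = -18 + 3*W (p(W) = 6 - 3*(8 - W) = 6 + (-24 + 3*W) = -18 + 3*W)
r(N, f) = 24 - f (r(N, f) = (-18 + 3*14) - f = (-18 + 42) - f = 24 - f)
r(-81, 195)/19843 - 25129/(-27819) = (24 - 1*195)/19843 - 25129/(-27819) = (24 - 195)*(1/19843) - 25129*(-1/27819) = -171*1/19843 + 25129/27819 = -171/19843 + 25129/27819 = 493877698/552012417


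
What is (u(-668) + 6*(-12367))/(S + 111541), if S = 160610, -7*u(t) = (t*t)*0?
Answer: -24734/90717 ≈ -0.27265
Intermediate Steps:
u(t) = 0 (u(t) = -t*t*0/7 = -t²*0/7 = -⅐*0 = 0)
(u(-668) + 6*(-12367))/(S + 111541) = (0 + 6*(-12367))/(160610 + 111541) = (0 - 74202)/272151 = -74202*1/272151 = -24734/90717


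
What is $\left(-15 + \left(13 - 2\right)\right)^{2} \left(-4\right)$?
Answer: $-64$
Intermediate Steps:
$\left(-15 + \left(13 - 2\right)\right)^{2} \left(-4\right) = \left(-15 + 11\right)^{2} \left(-4\right) = \left(-4\right)^{2} \left(-4\right) = 16 \left(-4\right) = -64$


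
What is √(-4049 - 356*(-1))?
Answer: I*√3693 ≈ 60.77*I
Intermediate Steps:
√(-4049 - 356*(-1)) = √(-4049 + 356) = √(-3693) = I*√3693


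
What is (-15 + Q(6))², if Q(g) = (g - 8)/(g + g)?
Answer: 8281/36 ≈ 230.03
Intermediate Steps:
Q(g) = (-8 + g)/(2*g) (Q(g) = (-8 + g)/((2*g)) = (-8 + g)*(1/(2*g)) = (-8 + g)/(2*g))
(-15 + Q(6))² = (-15 + (½)*(-8 + 6)/6)² = (-15 + (½)*(⅙)*(-2))² = (-15 - ⅙)² = (-91/6)² = 8281/36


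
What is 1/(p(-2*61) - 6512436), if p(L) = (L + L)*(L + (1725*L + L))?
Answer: 1/44896900 ≈ 2.2273e-8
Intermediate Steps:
p(L) = 3454*L**2 (p(L) = (2*L)*(L + 1726*L) = (2*L)*(1727*L) = 3454*L**2)
1/(p(-2*61) - 6512436) = 1/(3454*(-2*61)**2 - 6512436) = 1/(3454*(-122)**2 - 6512436) = 1/(3454*14884 - 6512436) = 1/(51409336 - 6512436) = 1/44896900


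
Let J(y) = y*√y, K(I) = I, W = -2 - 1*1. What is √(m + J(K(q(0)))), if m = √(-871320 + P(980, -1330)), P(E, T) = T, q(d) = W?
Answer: √I*√(-3*√3 + 5*√34906) ≈ 21.552 + 21.552*I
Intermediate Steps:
W = -3 (W = -2 - 1 = -3)
q(d) = -3
m = 5*I*√34906 (m = √(-871320 - 1330) = √(-872650) = 5*I*√34906 ≈ 934.16*I)
J(y) = y^(3/2)
√(m + J(K(q(0)))) = √(5*I*√34906 + (-3)^(3/2)) = √(5*I*√34906 - 3*I*√3) = √(-3*I*√3 + 5*I*√34906)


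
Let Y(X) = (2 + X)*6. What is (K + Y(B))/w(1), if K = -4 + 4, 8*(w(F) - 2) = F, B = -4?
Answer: -96/17 ≈ -5.6471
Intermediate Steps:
Y(X) = 12 + 6*X
w(F) = 2 + F/8
K = 0
(K + Y(B))/w(1) = (0 + (12 + 6*(-4)))/(2 + (⅛)*1) = (0 + (12 - 24))/(2 + ⅛) = (0 - 12)/(17/8) = -12*8/17 = -96/17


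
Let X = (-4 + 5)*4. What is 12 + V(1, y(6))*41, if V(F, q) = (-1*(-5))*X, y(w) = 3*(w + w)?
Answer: 832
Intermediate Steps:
X = 4 (X = 1*4 = 4)
y(w) = 6*w (y(w) = 3*(2*w) = 6*w)
V(F, q) = 20 (V(F, q) = -1*(-5)*4 = 5*4 = 20)
12 + V(1, y(6))*41 = 12 + 20*41 = 12 + 820 = 832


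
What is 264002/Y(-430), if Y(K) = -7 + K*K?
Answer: 264002/184893 ≈ 1.4279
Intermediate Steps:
Y(K) = -7 + K²
264002/Y(-430) = 264002/(-7 + (-430)²) = 264002/(-7 + 184900) = 264002/184893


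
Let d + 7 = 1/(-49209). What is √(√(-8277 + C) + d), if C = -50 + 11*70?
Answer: √(-16950728976 + 2421525681*I*√7557)/49209 ≈ 6.3329 + 6.8634*I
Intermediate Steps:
C = 720 (C = -50 + 770 = 720)
d = -344464/49209 (d = -7 + 1/(-49209) = -7 - 1/49209 = -344464/49209 ≈ -7.0000)
√(√(-8277 + C) + d) = √(√(-8277 + 720) - 344464/49209) = √(√(-7557) - 344464/49209) = √(I*√7557 - 344464/49209) = √(-344464/49209 + I*√7557)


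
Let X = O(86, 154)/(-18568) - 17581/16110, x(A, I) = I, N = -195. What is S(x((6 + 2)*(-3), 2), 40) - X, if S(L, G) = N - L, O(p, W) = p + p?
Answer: -3662468102/18695655 ≈ -195.90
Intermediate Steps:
O(p, W) = 2*p
X = -20575933/18695655 (X = (2*86)/(-18568) - 17581/16110 = 172*(-1/18568) - 17581*1/16110 = -43/4642 - 17581/16110 = -20575933/18695655 ≈ -1.1006)
S(L, G) = -195 - L
S(x((6 + 2)*(-3), 2), 40) - X = (-195 - 1*2) - 1*(-20575933/18695655) = (-195 - 2) + 20575933/18695655 = -197 + 20575933/18695655 = -3662468102/18695655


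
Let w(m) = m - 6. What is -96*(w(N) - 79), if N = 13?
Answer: 6912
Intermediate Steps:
w(m) = -6 + m
-96*(w(N) - 79) = -96*((-6 + 13) - 79) = -96*(7 - 79) = -96*(-72) = 6912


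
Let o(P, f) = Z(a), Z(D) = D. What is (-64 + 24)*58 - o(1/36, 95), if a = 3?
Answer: -2323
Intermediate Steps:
o(P, f) = 3
(-64 + 24)*58 - o(1/36, 95) = (-64 + 24)*58 - 1*3 = -40*58 - 3 = -2320 - 3 = -2323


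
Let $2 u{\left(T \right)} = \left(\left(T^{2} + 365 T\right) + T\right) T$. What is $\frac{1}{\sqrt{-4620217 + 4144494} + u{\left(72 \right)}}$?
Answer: $\frac{1135296}{1288897483339} - \frac{41 i \sqrt{283}}{1288897483339} \approx 8.8083 \cdot 10^{-7} - 5.3513 \cdot 10^{-10} i$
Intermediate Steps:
$u{\left(T \right)} = \frac{T \left(T^{2} + 366 T\right)}{2}$ ($u{\left(T \right)} = \frac{\left(\left(T^{2} + 365 T\right) + T\right) T}{2} = \frac{\left(T^{2} + 366 T\right) T}{2} = \frac{T \left(T^{2} + 366 T\right)}{2}$)
$\frac{1}{\sqrt{-4620217 + 4144494} + u{\left(72 \right)}} = \frac{1}{\sqrt{-4620217 + 4144494} + \frac{72^{2} \left(366 + 72\right)}{2}} = \frac{1}{\sqrt{-475723} + \frac{1}{2} \cdot 5184 \cdot 438} = \frac{1}{41 i \sqrt{283} + 1135296} = \frac{1}{1135296 + 41 i \sqrt{283}}$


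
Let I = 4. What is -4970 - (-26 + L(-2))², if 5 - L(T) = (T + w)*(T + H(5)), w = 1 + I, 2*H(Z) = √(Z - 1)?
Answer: -5294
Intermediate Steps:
H(Z) = √(-1 + Z)/2 (H(Z) = √(Z - 1)/2 = √(-1 + Z)/2)
w = 5 (w = 1 + 4 = 5)
L(T) = 5 - (1 + T)*(5 + T) (L(T) = 5 - (T + 5)*(T + √(-1 + 5)/2) = 5 - (5 + T)*(T + √4/2) = 5 - (5 + T)*(T + (½)*2) = 5 - (5 + T)*(T + 1) = 5 - (5 + T)*(1 + T) = 5 - (1 + T)*(5 + T))
-4970 - (-26 + L(-2))² = -4970 - (-26 - 2*(-6 - 1*(-2)))² = -4970 - (-26 - 2*(-6 + 2))² = -4970 - (-26 - 2*(-4))² = -4970 - (-26 + 8)² = -4970 - 1*(-18)² = -4970 - 1*324 = -4970 - 324 = -5294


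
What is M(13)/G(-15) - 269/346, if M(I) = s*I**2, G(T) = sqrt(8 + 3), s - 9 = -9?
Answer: -269/346 ≈ -0.77746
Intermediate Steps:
s = 0 (s = 9 - 9 = 0)
G(T) = sqrt(11)
M(I) = 0 (M(I) = 0*I**2 = 0)
M(13)/G(-15) - 269/346 = 0/(sqrt(11)) - 269/346 = 0*(sqrt(11)/11) - 269*1/346 = 0 - 269/346 = -269/346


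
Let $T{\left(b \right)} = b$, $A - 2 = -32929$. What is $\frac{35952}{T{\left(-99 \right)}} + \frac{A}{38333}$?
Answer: $- \frac{460469263}{1264989} \approx -364.01$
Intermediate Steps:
$A = -32927$ ($A = 2 - 32929 = -32927$)
$\frac{35952}{T{\left(-99 \right)}} + \frac{A}{38333} = \frac{35952}{-99} - \frac{32927}{38333} = 35952 \left(- \frac{1}{99}\right) - \frac{32927}{38333} = - \frac{11984}{33} - \frac{32927}{38333} = - \frac{460469263}{1264989}$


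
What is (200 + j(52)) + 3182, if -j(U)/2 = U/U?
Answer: 3380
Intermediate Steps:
j(U) = -2 (j(U) = -2*U/U = -2*1 = -2)
(200 + j(52)) + 3182 = (200 - 2) + 3182 = 198 + 3182 = 3380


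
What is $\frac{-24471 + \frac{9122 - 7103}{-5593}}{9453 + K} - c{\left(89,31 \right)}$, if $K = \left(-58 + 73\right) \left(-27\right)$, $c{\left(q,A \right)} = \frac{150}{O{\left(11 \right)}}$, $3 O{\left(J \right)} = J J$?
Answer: $- \frac{6555587627}{1020543524} \approx -6.4236$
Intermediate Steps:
$O{\left(J \right)} = \frac{J^{2}}{3}$ ($O{\left(J \right)} = \frac{J J}{3} = \frac{J^{2}}{3}$)
$c{\left(q,A \right)} = \frac{450}{121}$ ($c{\left(q,A \right)} = \frac{150}{\frac{1}{3} \cdot 11^{2}} = \frac{150}{\frac{1}{3} \cdot 121} = \frac{150}{\frac{121}{3}} = 150 \cdot \frac{3}{121} = \frac{450}{121}$)
$K = -405$ ($K = 15 \left(-27\right) = -405$)
$\frac{-24471 + \frac{9122 - 7103}{-5593}}{9453 + K} - c{\left(89,31 \right)} = \frac{-24471 + \frac{9122 - 7103}{-5593}}{9453 - 405} - \frac{450}{121} = \frac{-24471 + \left(9122 - 7103\right) \left(- \frac{1}{5593}\right)}{9048} - \frac{450}{121} = \left(-24471 + 2019 \left(- \frac{1}{5593}\right)\right) \frac{1}{9048} - \frac{450}{121} = \left(-24471 - \frac{2019}{5593}\right) \frac{1}{9048} - \frac{450}{121} = \left(- \frac{136868322}{5593}\right) \frac{1}{9048} - \frac{450}{121} = - \frac{22811387}{8434244} - \frac{450}{121} = - \frac{6555587627}{1020543524}$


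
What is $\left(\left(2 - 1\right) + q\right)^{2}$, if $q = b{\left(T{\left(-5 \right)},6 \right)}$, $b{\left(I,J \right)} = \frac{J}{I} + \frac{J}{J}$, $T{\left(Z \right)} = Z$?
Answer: $\frac{16}{25} \approx 0.64$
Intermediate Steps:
$b{\left(I,J \right)} = 1 + \frac{J}{I}$ ($b{\left(I,J \right)} = \frac{J}{I} + 1 = 1 + \frac{J}{I}$)
$q = - \frac{1}{5}$ ($q = \frac{-5 + 6}{-5} = \left(- \frac{1}{5}\right) 1 = - \frac{1}{5} \approx -0.2$)
$\left(\left(2 - 1\right) + q\right)^{2} = \left(\left(2 - 1\right) - \frac{1}{5}\right)^{2} = \left(1 - \frac{1}{5}\right)^{2} = \left(\frac{4}{5}\right)^{2} = \frac{16}{25}$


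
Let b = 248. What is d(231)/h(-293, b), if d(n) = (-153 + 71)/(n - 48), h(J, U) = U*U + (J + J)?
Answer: -41/5573997 ≈ -7.3556e-6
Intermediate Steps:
h(J, U) = U² + 2*J
d(n) = -82/(-48 + n)
d(231)/h(-293, b) = (-82/(-48 + 231))/(248² + 2*(-293)) = (-82/183)/(61504 - 586) = -82*1/183/60918 = -82/183*1/60918 = -41/5573997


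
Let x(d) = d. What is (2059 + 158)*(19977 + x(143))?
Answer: 44606040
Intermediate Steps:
(2059 + 158)*(19977 + x(143)) = (2059 + 158)*(19977 + 143) = 2217*20120 = 44606040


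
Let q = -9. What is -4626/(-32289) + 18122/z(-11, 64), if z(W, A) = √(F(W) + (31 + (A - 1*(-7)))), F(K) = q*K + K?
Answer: 1542/10763 + 9061*√190/95 ≈ 1314.9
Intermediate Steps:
F(K) = -8*K (F(K) = -9*K + K = -8*K)
z(W, A) = √(38 + A - 8*W) (z(W, A) = √(-8*W + (31 + (A - 1*(-7)))) = √(-8*W + (31 + (A + 7))) = √(-8*W + (31 + (7 + A))) = √(-8*W + (38 + A)) = √(38 + A - 8*W))
-4626/(-32289) + 18122/z(-11, 64) = -4626/(-32289) + 18122/(√(38 + 64 - 8*(-11))) = -4626*(-1/32289) + 18122/(√(38 + 64 + 88)) = 1542/10763 + 18122/(√190) = 1542/10763 + 18122*(√190/190) = 1542/10763 + 9061*√190/95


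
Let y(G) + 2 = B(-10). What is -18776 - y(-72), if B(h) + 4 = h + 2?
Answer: -18762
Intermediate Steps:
B(h) = -2 + h (B(h) = -4 + (h + 2) = -4 + (2 + h) = -2 + h)
y(G) = -14 (y(G) = -2 + (-2 - 10) = -2 - 12 = -14)
-18776 - y(-72) = -18776 - 1*(-14) = -18776 + 14 = -18762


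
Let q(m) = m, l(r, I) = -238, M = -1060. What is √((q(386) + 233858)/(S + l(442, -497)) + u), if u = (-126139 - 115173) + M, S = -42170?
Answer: I*√3027090702890/3534 ≈ 492.32*I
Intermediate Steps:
u = -242372 (u = (-126139 - 115173) - 1060 = -241312 - 1060 = -242372)
√((q(386) + 233858)/(S + l(442, -497)) + u) = √((386 + 233858)/(-42170 - 238) - 242372) = √(234244/(-42408) - 242372) = √(234244*(-1/42408) - 242372) = √(-58561/10602 - 242372) = √(-2569686505/10602) = I*√3027090702890/3534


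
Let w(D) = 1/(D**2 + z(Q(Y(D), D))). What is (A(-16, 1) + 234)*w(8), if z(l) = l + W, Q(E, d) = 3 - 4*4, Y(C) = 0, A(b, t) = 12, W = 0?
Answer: 82/17 ≈ 4.8235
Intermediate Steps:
Q(E, d) = -13 (Q(E, d) = 3 - 16 = -13)
z(l) = l (z(l) = l + 0 = l)
w(D) = 1/(-13 + D**2) (w(D) = 1/(D**2 - 13) = 1/(-13 + D**2))
(A(-16, 1) + 234)*w(8) = (12 + 234)/(-13 + 8**2) = 246/(-13 + 64) = 246/51 = 246*(1/51) = 82/17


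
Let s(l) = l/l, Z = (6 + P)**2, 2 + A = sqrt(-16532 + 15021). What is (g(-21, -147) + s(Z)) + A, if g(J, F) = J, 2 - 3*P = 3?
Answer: -22 + I*sqrt(1511) ≈ -22.0 + 38.872*I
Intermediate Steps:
P = -1/3 (P = 2/3 - 1/3*3 = 2/3 - 1 = -1/3 ≈ -0.33333)
A = -2 + I*sqrt(1511) (A = -2 + sqrt(-16532 + 15021) = -2 + sqrt(-1511) = -2 + I*sqrt(1511) ≈ -2.0 + 38.872*I)
Z = 289/9 (Z = (6 - 1/3)**2 = (17/3)**2 = 289/9 ≈ 32.111)
s(l) = 1
(g(-21, -147) + s(Z)) + A = (-21 + 1) + (-2 + I*sqrt(1511)) = -20 + (-2 + I*sqrt(1511)) = -22 + I*sqrt(1511)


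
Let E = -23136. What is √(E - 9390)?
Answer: 3*I*√3614 ≈ 180.35*I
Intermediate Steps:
√(E - 9390) = √(-23136 - 9390) = √(-32526) = 3*I*√3614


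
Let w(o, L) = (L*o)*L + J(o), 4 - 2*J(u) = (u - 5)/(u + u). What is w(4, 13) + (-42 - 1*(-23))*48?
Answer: -3743/16 ≈ -233.94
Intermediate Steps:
J(u) = 2 - (-5 + u)/(4*u) (J(u) = 2 - (u - 5)/(2*(u + u)) = 2 - (-5 + u)/(2*(2*u)) = 2 - (-5 + u)*1/(2*u)/2 = 2 - (-5 + u)/(4*u))
w(o, L) = o*L² + (5 + 7*o)/(4*o) (w(o, L) = (L*o)*L + (5 + 7*o)/(4*o) = o*L² + (5 + 7*o)/(4*o))
w(4, 13) + (-42 - 1*(-23))*48 = (7/4 + (5/4)/4 + 4*13²) + (-42 - 1*(-23))*48 = (7/4 + (5/4)*(¼) + 4*169) + (-42 + 23)*48 = (7/4 + 5/16 + 676) - 19*48 = 10849/16 - 912 = -3743/16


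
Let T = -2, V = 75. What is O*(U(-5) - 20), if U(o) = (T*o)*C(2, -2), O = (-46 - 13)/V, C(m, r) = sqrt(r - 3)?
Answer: 236/15 - 118*I*sqrt(5)/15 ≈ 15.733 - 17.59*I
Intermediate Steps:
C(m, r) = sqrt(-3 + r)
O = -59/75 (O = (-46 - 13)/75 = -59*1/75 = -59/75 ≈ -0.78667)
U(o) = -2*I*o*sqrt(5) (U(o) = (-2*o)*sqrt(-3 - 2) = (-2*o)*sqrt(-5) = (-2*o)*(I*sqrt(5)) = -2*I*o*sqrt(5))
O*(U(-5) - 20) = -59*(-2*I*(-5)*sqrt(5) - 20)/75 = -59*(10*I*sqrt(5) - 20)/75 = -59*(-20 + 10*I*sqrt(5))/75 = 236/15 - 118*I*sqrt(5)/15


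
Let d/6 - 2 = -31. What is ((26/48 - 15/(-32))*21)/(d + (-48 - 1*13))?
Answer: -679/7520 ≈ -0.090293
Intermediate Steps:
d = -174 (d = 12 + 6*(-31) = 12 - 186 = -174)
((26/48 - 15/(-32))*21)/(d + (-48 - 1*13)) = ((26/48 - 15/(-32))*21)/(-174 + (-48 - 1*13)) = ((26*(1/48) - 15*(-1/32))*21)/(-174 + (-48 - 13)) = ((13/24 + 15/32)*21)/(-174 - 61) = ((97/96)*21)/(-235) = (679/32)*(-1/235) = -679/7520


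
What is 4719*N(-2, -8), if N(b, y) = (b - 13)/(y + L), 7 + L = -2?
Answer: 70785/17 ≈ 4163.8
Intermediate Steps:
L = -9 (L = -7 - 2 = -9)
N(b, y) = (-13 + b)/(-9 + y) (N(b, y) = (b - 13)/(y - 9) = (-13 + b)/(-9 + y))
4719*N(-2, -8) = 4719*((-13 - 2)/(-9 - 8)) = 4719*(-15/(-17)) = 4719*(-1/17*(-15)) = 4719*(15/17) = 70785/17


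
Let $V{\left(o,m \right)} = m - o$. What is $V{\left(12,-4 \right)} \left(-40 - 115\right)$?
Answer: $2480$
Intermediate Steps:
$V{\left(12,-4 \right)} \left(-40 - 115\right) = \left(-4 - 12\right) \left(-40 - 115\right) = \left(-4 - 12\right) \left(-155\right) = \left(-16\right) \left(-155\right) = 2480$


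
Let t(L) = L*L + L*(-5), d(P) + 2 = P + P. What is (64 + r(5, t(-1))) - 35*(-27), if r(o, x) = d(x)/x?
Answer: 3032/3 ≈ 1010.7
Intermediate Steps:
d(P) = -2 + 2*P (d(P) = -2 + (P + P) = -2 + 2*P)
t(L) = L**2 - 5*L
r(o, x) = (-2 + 2*x)/x
(64 + r(5, t(-1))) - 35*(-27) = (64 + (2 - 2*(-1/(-5 - 1)))) - 35*(-27) = (64 + (2 - 2/((-1*(-6))))) + 945 = (64 + (2 - 2/6)) + 945 = (64 + (2 - 2*1/6)) + 945 = (64 + (2 - 1/3)) + 945 = (64 + 5/3) + 945 = 197/3 + 945 = 3032/3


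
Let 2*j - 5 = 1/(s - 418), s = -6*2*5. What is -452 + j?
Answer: -429723/956 ≈ -449.50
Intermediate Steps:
s = -60 (s = -12*5 = -60)
j = 2389/956 (j = 5/2 + 1/(2*(-60 - 418)) = 5/2 + (1/2)/(-478) = 5/2 + (1/2)*(-1/478) = 5/2 - 1/956 = 2389/956 ≈ 2.4990)
-452 + j = -452 + 2389/956 = -429723/956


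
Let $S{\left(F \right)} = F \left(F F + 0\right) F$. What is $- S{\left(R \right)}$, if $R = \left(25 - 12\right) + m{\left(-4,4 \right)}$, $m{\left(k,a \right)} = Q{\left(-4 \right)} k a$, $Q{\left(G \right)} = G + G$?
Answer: $-395254161$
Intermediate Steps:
$Q{\left(G \right)} = 2 G$
$m{\left(k,a \right)} = - 8 a k$ ($m{\left(k,a \right)} = 2 \left(-4\right) k a = - 8 a k$)
$R = 141$ ($R = \left(25 - 12\right) - 32 \left(-4\right) = 13 + 128 = 141$)
$S{\left(F \right)} = F^{4}$ ($S{\left(F \right)} = F \left(F^{2} + 0\right) F = F F^{2} F = F^{3} F = F^{4}$)
$- S{\left(R \right)} = - 141^{4} = \left(-1\right) 395254161 = -395254161$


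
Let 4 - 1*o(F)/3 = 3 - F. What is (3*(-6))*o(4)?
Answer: -270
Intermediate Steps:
o(F) = 3 + 3*F (o(F) = 12 - 3*(3 - F) = 12 + (-9 + 3*F) = 3 + 3*F)
(3*(-6))*o(4) = (3*(-6))*(3 + 3*4) = -18*(3 + 12) = -18*15 = -270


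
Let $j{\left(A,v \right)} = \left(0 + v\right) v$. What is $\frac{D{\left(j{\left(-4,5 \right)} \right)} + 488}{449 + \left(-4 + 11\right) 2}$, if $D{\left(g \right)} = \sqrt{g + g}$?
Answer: $\frac{488}{463} + \frac{5 \sqrt{2}}{463} \approx 1.0693$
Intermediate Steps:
$j{\left(A,v \right)} = v^{2}$ ($j{\left(A,v \right)} = v v = v^{2}$)
$D{\left(g \right)} = \sqrt{2} \sqrt{g}$ ($D{\left(g \right)} = \sqrt{2 g} = \sqrt{2} \sqrt{g}$)
$\frac{D{\left(j{\left(-4,5 \right)} \right)} + 488}{449 + \left(-4 + 11\right) 2} = \frac{\sqrt{2} \sqrt{5^{2}} + 488}{449 + \left(-4 + 11\right) 2} = \frac{\sqrt{2} \sqrt{25} + 488}{449 + 7 \cdot 2} = \frac{\sqrt{2} \cdot 5 + 488}{449 + 14} = \frac{5 \sqrt{2} + 488}{463} = \left(488 + 5 \sqrt{2}\right) \frac{1}{463} = \frac{488}{463} + \frac{5 \sqrt{2}}{463}$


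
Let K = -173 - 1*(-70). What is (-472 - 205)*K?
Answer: 69731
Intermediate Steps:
K = -103 (K = -173 + 70 = -103)
(-472 - 205)*K = (-472 - 205)*(-103) = -677*(-103) = 69731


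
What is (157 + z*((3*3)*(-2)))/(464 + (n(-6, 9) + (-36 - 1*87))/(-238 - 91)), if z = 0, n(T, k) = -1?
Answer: 51653/152780 ≈ 0.33809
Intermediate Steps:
(157 + z*((3*3)*(-2)))/(464 + (n(-6, 9) + (-36 - 1*87))/(-238 - 91)) = (157 + 0*((3*3)*(-2)))/(464 + (-1 + (-36 - 1*87))/(-238 - 91)) = (157 + 0*(9*(-2)))/(464 + (-1 + (-36 - 87))/(-329)) = (157 + 0*(-18))/(464 + (-1 - 123)*(-1/329)) = (157 + 0)/(464 - 124*(-1/329)) = 157/(464 + 124/329) = 157/(152780/329) = 157*(329/152780) = 51653/152780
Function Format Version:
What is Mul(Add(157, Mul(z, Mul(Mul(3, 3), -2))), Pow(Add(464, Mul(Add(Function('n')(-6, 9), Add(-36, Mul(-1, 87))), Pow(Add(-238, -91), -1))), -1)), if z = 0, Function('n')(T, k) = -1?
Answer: Rational(51653, 152780) ≈ 0.33809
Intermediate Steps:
Mul(Add(157, Mul(z, Mul(Mul(3, 3), -2))), Pow(Add(464, Mul(Add(Function('n')(-6, 9), Add(-36, Mul(-1, 87))), Pow(Add(-238, -91), -1))), -1)) = Mul(Add(157, Mul(0, Mul(Mul(3, 3), -2))), Pow(Add(464, Mul(Add(-1, Add(-36, Mul(-1, 87))), Pow(Add(-238, -91), -1))), -1)) = Mul(Add(157, Mul(0, Mul(9, -2))), Pow(Add(464, Mul(Add(-1, Add(-36, -87)), Pow(-329, -1))), -1)) = Mul(Add(157, Mul(0, -18)), Pow(Add(464, Mul(Add(-1, -123), Rational(-1, 329))), -1)) = Mul(Add(157, 0), Pow(Add(464, Mul(-124, Rational(-1, 329))), -1)) = Mul(157, Pow(Add(464, Rational(124, 329)), -1)) = Mul(157, Pow(Rational(152780, 329), -1)) = Mul(157, Rational(329, 152780)) = Rational(51653, 152780)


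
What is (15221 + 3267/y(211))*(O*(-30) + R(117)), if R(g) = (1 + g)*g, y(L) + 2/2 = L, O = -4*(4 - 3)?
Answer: 7426450317/35 ≈ 2.1218e+8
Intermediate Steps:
O = -4 (O = -4*1 = -4)
y(L) = -1 + L
R(g) = g*(1 + g)
(15221 + 3267/y(211))*(O*(-30) + R(117)) = (15221 + 3267/(-1 + 211))*(-4*(-30) + 117*(1 + 117)) = (15221 + 3267/210)*(120 + 117*118) = (15221 + 3267*(1/210))*(120 + 13806) = (15221 + 1089/70)*13926 = (1066559/70)*13926 = 7426450317/35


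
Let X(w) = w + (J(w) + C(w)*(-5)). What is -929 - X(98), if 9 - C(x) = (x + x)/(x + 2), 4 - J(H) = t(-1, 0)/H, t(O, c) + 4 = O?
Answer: -487967/490 ≈ -995.85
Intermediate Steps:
t(O, c) = -4 + O
J(H) = 4 + 5/H (J(H) = 4 - (-4 - 1)/H = 4 - (-5)/H = 4 + 5/H)
C(x) = 9 - 2*x/(2 + x) (C(x) = 9 - (x + x)/(x + 2) = 9 - 2*x/(2 + x))
X(w) = 4 + w + 5/w - 5*(18 + 7*w)/(2 + w) (X(w) = w + ((4 + 5/w) + ((18 + 7*w)/(2 + w))*(-5)) = w + ((4 + 5/w) - 5*(18 + 7*w)/(2 + w)) = w + (4 + 5/w - 5*(18 + 7*w)/(2 + w)) = 4 + w + 5/w - 5*(18 + 7*w)/(2 + w))
-929 - X(98) = -929 - (10 + 98**3 - 77*98 - 29*98**2)/(98*(2 + 98)) = -929 - (10 + 941192 - 7546 - 29*9604)/(98*100) = -929 - (10 + 941192 - 7546 - 278516)/(98*100) = -929 - 655140/(98*100) = -929 - 1*32757/490 = -929 - 32757/490 = -487967/490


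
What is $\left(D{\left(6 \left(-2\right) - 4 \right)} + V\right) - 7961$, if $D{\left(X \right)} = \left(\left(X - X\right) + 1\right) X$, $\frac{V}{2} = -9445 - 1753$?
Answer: $-30373$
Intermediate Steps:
$V = -22396$ ($V = 2 \left(-9445 - 1753\right) = 2 \left(-11198\right) = -22396$)
$D{\left(X \right)} = X$ ($D{\left(X \right)} = \left(0 + 1\right) X = 1 X = X$)
$\left(D{\left(6 \left(-2\right) - 4 \right)} + V\right) - 7961 = \left(\left(6 \left(-2\right) - 4\right) - 22396\right) - 7961 = \left(\left(-12 - 4\right) - 22396\right) - 7961 = \left(-16 - 22396\right) - 7961 = -22412 - 7961 = -30373$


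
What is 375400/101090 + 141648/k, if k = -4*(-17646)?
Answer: 170068458/29730569 ≈ 5.7203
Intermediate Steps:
k = 70584
375400/101090 + 141648/k = 375400/101090 + 141648/70584 = 375400*(1/101090) + 141648*(1/70584) = 37540/10109 + 5902/2941 = 170068458/29730569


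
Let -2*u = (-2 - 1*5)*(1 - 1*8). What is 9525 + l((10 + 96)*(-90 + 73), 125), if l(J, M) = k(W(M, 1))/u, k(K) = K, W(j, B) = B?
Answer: 466723/49 ≈ 9525.0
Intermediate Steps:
u = -49/2 (u = -(-2 - 1*5)*(1 - 1*8)/2 = -(-2 - 5)*(1 - 8)/2 = -(-7)*(-7)/2 = -½*49 = -49/2 ≈ -24.500)
l(J, M) = -2/49 (l(J, M) = 1/(-49/2) = 1*(-2/49) = -2/49)
9525 + l((10 + 96)*(-90 + 73), 125) = 9525 - 2/49 = 466723/49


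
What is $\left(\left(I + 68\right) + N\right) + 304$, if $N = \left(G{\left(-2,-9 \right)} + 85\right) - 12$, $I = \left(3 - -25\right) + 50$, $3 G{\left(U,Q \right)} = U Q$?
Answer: $529$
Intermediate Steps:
$G{\left(U,Q \right)} = \frac{Q U}{3}$ ($G{\left(U,Q \right)} = \frac{U Q}{3} = \frac{Q U}{3}$)
$I = 78$ ($I = \left(3 + 25\right) + 50 = 28 + 50 = 78$)
$N = 79$ ($N = \left(\frac{1}{3} \left(-9\right) \left(-2\right) + 85\right) - 12 = \left(6 + 85\right) - 12 = 91 - 12 = 79$)
$\left(\left(I + 68\right) + N\right) + 304 = \left(\left(78 + 68\right) + 79\right) + 304 = \left(146 + 79\right) + 304 = 225 + 304 = 529$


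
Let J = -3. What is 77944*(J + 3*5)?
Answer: 935328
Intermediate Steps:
77944*(J + 3*5) = 77944*(-3 + 3*5) = 77944*(-3 + 15) = 77944*12 = 935328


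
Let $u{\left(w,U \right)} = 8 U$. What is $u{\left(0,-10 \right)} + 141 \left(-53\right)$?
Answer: $-7553$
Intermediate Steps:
$u{\left(0,-10 \right)} + 141 \left(-53\right) = 8 \left(-10\right) + 141 \left(-53\right) = -80 - 7473 = -7553$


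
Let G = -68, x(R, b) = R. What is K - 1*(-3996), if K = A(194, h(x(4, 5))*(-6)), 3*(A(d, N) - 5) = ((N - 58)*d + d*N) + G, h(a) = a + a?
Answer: -17941/3 ≈ -5980.3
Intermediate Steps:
h(a) = 2*a
A(d, N) = -53/3 + N*d/3 + d*(-58 + N)/3 (A(d, N) = 5 + (((N - 58)*d + d*N) - 68)/3 = 5 + (((-58 + N)*d + N*d) - 68)/3 = 5 + ((d*(-58 + N) + N*d) - 68)/3 = 5 + ((N*d + d*(-58 + N)) - 68)/3 = 5 + (-68 + N*d + d*(-58 + N))/3 = 5 + (-68/3 + N*d/3 + d*(-58 + N)/3) = -53/3 + N*d/3 + d*(-58 + N)/3)
K = -29929/3 (K = -53/3 - 58/3*194 + (⅔)*((2*4)*(-6))*194 = -53/3 - 11252/3 + (⅔)*(8*(-6))*194 = -53/3 - 11252/3 + (⅔)*(-48)*194 = -53/3 - 11252/3 - 6208 = -29929/3 ≈ -9976.3)
K - 1*(-3996) = -29929/3 - 1*(-3996) = -29929/3 + 3996 = -17941/3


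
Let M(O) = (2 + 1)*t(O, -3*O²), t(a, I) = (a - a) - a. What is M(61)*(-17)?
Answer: 3111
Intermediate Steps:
t(a, I) = -a (t(a, I) = 0 - a = -a)
M(O) = -3*O (M(O) = (2 + 1)*(-O) = 3*(-O) = -3*O)
M(61)*(-17) = -3*61*(-17) = -183*(-17) = 3111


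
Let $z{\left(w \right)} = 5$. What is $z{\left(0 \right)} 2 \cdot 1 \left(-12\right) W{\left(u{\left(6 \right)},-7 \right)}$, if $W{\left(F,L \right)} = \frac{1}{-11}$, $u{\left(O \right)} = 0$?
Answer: $\frac{120}{11} \approx 10.909$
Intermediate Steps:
$W{\left(F,L \right)} = - \frac{1}{11}$
$z{\left(0 \right)} 2 \cdot 1 \left(-12\right) W{\left(u{\left(6 \right)},-7 \right)} = 5 \cdot 2 \cdot 1 \left(-12\right) \left(- \frac{1}{11}\right) = 10 \cdot 1 \left(-12\right) \left(- \frac{1}{11}\right) = 10 \left(-12\right) \left(- \frac{1}{11}\right) = \left(-120\right) \left(- \frac{1}{11}\right) = \frac{120}{11}$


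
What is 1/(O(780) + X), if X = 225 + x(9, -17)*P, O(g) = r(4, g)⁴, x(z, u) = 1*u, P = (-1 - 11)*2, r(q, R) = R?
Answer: 1/370150560633 ≈ 2.7016e-12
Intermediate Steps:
P = -24 (P = -12*2 = -24)
x(z, u) = u
O(g) = g⁴
X = 633 (X = 225 - 17*(-24) = 225 + 408 = 633)
1/(O(780) + X) = 1/(780⁴ + 633) = 1/(370150560000 + 633) = 1/370150560633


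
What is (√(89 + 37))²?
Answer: 126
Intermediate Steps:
(√(89 + 37))² = (√126)² = (3*√14)² = 126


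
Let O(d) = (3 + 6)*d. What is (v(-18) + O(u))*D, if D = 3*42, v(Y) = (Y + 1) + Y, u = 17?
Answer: 14868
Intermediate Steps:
v(Y) = 1 + 2*Y (v(Y) = (1 + Y) + Y = 1 + 2*Y)
O(d) = 9*d
D = 126
(v(-18) + O(u))*D = ((1 + 2*(-18)) + 9*17)*126 = ((1 - 36) + 153)*126 = (-35 + 153)*126 = 118*126 = 14868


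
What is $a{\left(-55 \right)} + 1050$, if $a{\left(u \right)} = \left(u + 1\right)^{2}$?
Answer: $3966$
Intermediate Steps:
$a{\left(u \right)} = \left(1 + u\right)^{2}$
$a{\left(-55 \right)} + 1050 = \left(1 - 55\right)^{2} + 1050 = \left(-54\right)^{2} + 1050 = 2916 + 1050 = 3966$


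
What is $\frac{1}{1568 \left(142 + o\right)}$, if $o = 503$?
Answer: $\frac{1}{1011360} \approx 9.8877 \cdot 10^{-7}$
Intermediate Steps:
$\frac{1}{1568 \left(142 + o\right)} = \frac{1}{1568 \left(142 + 503\right)} = \frac{1}{1568 \cdot 645} = \frac{1}{1011360}$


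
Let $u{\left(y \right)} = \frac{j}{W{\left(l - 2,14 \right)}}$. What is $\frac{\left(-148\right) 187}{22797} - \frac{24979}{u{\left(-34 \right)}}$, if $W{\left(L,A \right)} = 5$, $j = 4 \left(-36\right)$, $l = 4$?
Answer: $\frac{18583307}{21456} \approx 866.11$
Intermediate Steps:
$j = -144$
$u{\left(y \right)} = - \frac{144}{5}$
$\frac{\left(-148\right) 187}{22797} - \frac{24979}{u{\left(-34 \right)}} = \frac{\left(-148\right) 187}{22797} - \frac{24979}{- \frac{144}{5}} = \left(-27676\right) \frac{1}{22797} - - \frac{124895}{144} = - \frac{1628}{1341} + \frac{124895}{144} = \frac{18583307}{21456}$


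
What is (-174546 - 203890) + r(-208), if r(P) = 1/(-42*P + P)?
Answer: -3227302207/8528 ≈ -3.7844e+5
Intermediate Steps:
r(P) = -1/(41*P) (r(P) = 1/(-41*P) = -1/(41*P))
(-174546 - 203890) + r(-208) = (-174546 - 203890) - 1/41/(-208) = -378436 - 1/41*(-1/208) = -378436 + 1/8528 = -3227302207/8528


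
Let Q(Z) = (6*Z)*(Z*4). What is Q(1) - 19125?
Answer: -19101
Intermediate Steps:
Q(Z) = 24*Z² (Q(Z) = (6*Z)*(4*Z) = 24*Z²)
Q(1) - 19125 = 24*1² - 19125 = 24*1 - 19125 = 24 - 19125 = -19101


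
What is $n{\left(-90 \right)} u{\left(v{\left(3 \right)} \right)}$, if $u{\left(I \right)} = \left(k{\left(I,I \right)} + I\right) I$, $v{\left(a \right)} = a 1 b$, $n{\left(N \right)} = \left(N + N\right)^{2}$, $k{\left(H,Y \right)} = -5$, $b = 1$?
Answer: $-194400$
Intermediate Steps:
$n{\left(N \right)} = 4 N^{2}$ ($n{\left(N \right)} = \left(2 N\right)^{2} = 4 N^{2}$)
$v{\left(a \right)} = a$ ($v{\left(a \right)} = a 1 \cdot 1 = a 1 = a$)
$u{\left(I \right)} = I \left(-5 + I\right)$ ($u{\left(I \right)} = \left(-5 + I\right) I = I \left(-5 + I\right)$)
$n{\left(-90 \right)} u{\left(v{\left(3 \right)} \right)} = 4 \left(-90\right)^{2} \cdot 3 \left(-5 + 3\right) = 4 \cdot 8100 \cdot 3 \left(-2\right) = 32400 \left(-6\right) = -194400$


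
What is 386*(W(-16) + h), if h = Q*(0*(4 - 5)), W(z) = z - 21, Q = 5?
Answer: -14282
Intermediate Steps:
W(z) = -21 + z
h = 0 (h = 5*(0*(4 - 5)) = 5*(0*(-1)) = 5*0 = 0)
386*(W(-16) + h) = 386*((-21 - 16) + 0) = 386*(-37 + 0) = 386*(-37) = -14282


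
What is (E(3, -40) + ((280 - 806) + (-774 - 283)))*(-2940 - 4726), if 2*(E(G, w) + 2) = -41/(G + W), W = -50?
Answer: 570921517/47 ≈ 1.2147e+7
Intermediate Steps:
E(G, w) = -2 - 41/(2*(-50 + G)) (E(G, w) = -2 + (-41/(G - 50))/2 = -2 + (-41/(-50 + G))/2 = -2 - 41/(2*(-50 + G)))
(E(3, -40) + ((280 - 806) + (-774 - 283)))*(-2940 - 4726) = ((159 - 4*3)/(2*(-50 + 3)) + ((280 - 806) + (-774 - 283)))*(-2940 - 4726) = ((½)*(159 - 12)/(-47) + (-526 - 1057))*(-7666) = ((½)*(-1/47)*147 - 1583)*(-7666) = (-147/94 - 1583)*(-7666) = -148949/94*(-7666) = 570921517/47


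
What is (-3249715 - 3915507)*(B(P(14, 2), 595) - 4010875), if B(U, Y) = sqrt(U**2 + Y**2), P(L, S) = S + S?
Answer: 28738809789250 - 7165222*sqrt(354041) ≈ 2.8735e+13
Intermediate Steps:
P(L, S) = 2*S
(-3249715 - 3915507)*(B(P(14, 2), 595) - 4010875) = (-3249715 - 3915507)*(sqrt((2*2)**2 + 595**2) - 4010875) = -7165222*(sqrt(4**2 + 354025) - 4010875) = -7165222*(sqrt(16 + 354025) - 4010875) = -7165222*(sqrt(354041) - 4010875) = -7165222*(-4010875 + sqrt(354041)) = 28738809789250 - 7165222*sqrt(354041)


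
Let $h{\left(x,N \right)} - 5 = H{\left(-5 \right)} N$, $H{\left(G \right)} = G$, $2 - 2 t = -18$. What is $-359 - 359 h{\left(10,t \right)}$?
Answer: $15796$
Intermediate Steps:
$t = 10$ ($t = 1 - -9 = 1 + 9 = 10$)
$h{\left(x,N \right)} = 5 - 5 N$
$-359 - 359 h{\left(10,t \right)} = -359 - 359 \left(5 - 50\right) = -359 - -16155 = -359 + 16155 = 15796$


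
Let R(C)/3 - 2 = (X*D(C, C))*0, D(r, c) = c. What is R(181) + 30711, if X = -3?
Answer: 30717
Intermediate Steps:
R(C) = 6 (R(C) = 6 + 3*(-3*C*0) = 6 + 3*0 = 6 + 0 = 6)
R(181) + 30711 = 6 + 30711 = 30717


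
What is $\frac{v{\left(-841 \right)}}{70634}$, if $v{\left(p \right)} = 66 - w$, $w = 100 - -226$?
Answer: $- \frac{130}{35317} \approx -0.0036809$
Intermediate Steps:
$w = 326$ ($w = 100 + 226 = 326$)
$v{\left(p \right)} = -260$ ($v{\left(p \right)} = 66 - 326 = -260$)
$\frac{v{\left(-841 \right)}}{70634} = - \frac{260}{70634} = \left(-260\right) \frac{1}{70634} = - \frac{130}{35317}$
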